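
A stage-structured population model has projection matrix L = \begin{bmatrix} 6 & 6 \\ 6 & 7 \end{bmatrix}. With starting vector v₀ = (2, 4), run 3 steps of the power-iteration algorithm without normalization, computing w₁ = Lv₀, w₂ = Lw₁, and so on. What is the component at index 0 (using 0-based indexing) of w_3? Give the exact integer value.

w1 = Lv₀ = (36, 40)
w2 = Lw1 = (456, 496)
w3 = Lw2 = (5712, 6208)
The requested component of w3 is 5712.

5712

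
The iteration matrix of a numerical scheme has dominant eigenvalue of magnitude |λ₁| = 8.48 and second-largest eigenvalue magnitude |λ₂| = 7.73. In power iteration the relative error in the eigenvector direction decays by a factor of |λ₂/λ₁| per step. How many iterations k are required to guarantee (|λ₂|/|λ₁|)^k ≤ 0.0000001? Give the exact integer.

|λ₂/λ₁| = 7.73/8.48 = 0.91156
Need k ≥ ln(0.0000001) / ln(0.91156) = -16.1181 / -0.0926 ≈ 174.059
Smallest integer k satisfying the bound: 175

175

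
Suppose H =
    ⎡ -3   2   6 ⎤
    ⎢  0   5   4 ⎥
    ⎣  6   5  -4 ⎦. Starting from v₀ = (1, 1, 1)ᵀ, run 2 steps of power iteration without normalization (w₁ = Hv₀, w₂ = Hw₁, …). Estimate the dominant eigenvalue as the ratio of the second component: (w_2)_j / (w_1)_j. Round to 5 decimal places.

λ ≈ 8.11111

w1 = Hv₀ = ((-3)·1 + 2·1 + 6·1; 0·1 + 5·1 + 4·1; 6·1 + 5·1 + (-4)·1) = (5, 9, 7)
w2 = Hw1 = ((-3)·5 + 2·9 + 6·7; 0·5 + 5·9 + 4·7; 6·5 + 5·9 + (-4)·7) = (45, 73, 47)
Ratio at component: 73 / 9 = 8.11111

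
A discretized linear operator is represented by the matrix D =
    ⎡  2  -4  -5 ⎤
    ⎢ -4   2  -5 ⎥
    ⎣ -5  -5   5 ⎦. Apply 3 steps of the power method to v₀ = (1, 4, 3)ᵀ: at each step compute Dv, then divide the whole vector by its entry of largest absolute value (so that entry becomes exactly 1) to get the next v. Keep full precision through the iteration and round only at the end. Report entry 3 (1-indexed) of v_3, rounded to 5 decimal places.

0.11962

Dv0 = (-29.000000, -11.000000, -10.000000); divide by -29.000000 → v1 = (1.000000, 0.379310, 0.344828)
Dv1 = (-1.241379, -4.965517, -5.172414); divide by -5.172414 → v2 = (0.240000, 0.960000, 1.000000)
Dv2 = (-8.360000, -4.040000, -1.000000); divide by -8.360000 → v3 = (1.000000, 0.483254, 0.119617)
Requested entry of v3: -150/-1254 = 0.11962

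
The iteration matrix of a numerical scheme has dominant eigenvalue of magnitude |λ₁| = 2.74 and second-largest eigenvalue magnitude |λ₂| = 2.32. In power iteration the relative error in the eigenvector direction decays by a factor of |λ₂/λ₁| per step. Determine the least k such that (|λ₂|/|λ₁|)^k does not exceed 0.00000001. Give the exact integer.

111

|λ₂/λ₁| = 2.32/2.74 = 0.84672
Need k ≥ ln(0.00000001) / ln(0.84672) = -18.4207 / -0.1664 ≈ 110.707
Smallest integer k satisfying the bound: 111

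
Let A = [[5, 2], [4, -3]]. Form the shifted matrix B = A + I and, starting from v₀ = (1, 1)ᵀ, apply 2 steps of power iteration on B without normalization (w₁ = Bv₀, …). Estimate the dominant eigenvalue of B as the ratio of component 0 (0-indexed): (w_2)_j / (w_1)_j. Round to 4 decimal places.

μ ≈ 6.5000

B = A + I has rows (6, 2); (4, -2)
w1 = Bv₀ = (8, 2)
w2 = Bw1 = (52, 28)
Ratio: 52/8 = 6.5000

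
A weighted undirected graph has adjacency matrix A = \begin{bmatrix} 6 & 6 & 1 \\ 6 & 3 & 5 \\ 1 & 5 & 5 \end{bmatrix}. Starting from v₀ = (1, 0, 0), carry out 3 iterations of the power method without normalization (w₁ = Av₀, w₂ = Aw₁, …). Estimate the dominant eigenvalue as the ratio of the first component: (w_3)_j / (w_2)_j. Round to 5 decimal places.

λ ≈ 11.41096

w1 = Av₀ = (6·1 + 6·0 + 1·0; 6·1 + 3·0 + 5·0; 1·1 + 5·0 + 5·0) = (6, 6, 1)
w2 = Aw1 = (6·6 + 6·6 + 1·1; 6·6 + 3·6 + 5·1; 1·6 + 5·6 + 5·1) = (73, 59, 41)
w3 = Aw2 = (833, 820, 573)
Ratio at component: 833 / 73 = 11.41096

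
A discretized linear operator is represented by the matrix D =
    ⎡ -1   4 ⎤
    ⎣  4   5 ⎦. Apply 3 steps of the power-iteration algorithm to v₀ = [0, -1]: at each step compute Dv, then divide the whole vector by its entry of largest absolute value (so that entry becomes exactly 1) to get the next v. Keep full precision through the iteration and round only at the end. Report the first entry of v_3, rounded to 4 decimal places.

Dv0 = (-4.00000, -5.00000); divide by -5.00000 → v1 = (0.80000, 1.00000)
Dv1 = (3.20000, 8.20000); divide by 8.20000 → v2 = (0.39024, 1.00000)
Dv2 = (3.60976, 6.56098); divide by 6.56098 → v3 = (0.55019, 1.00000)
Requested entry of v3: -148/-269 = 0.5502

0.5502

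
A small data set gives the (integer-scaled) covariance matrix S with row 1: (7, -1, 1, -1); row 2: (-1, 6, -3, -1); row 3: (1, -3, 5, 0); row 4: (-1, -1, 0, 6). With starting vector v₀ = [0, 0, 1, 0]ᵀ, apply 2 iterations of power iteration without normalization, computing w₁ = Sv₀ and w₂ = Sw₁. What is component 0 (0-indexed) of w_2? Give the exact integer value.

15

w1 = Sv₀ = (1, -3, 5, 0)
w2 = Sw1 = (15, -34, 35, 2)
The requested component of w2 is 15.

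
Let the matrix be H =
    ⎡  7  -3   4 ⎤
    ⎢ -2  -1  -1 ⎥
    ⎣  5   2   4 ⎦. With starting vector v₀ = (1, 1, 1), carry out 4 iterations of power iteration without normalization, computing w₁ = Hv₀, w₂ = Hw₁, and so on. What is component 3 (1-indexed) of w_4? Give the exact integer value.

8503

w1 = Hv₀ = (7·1 + (-3)·1 + 4·1; (-2)·1 + (-1)·1 + (-1)·1; 5·1 + 2·1 + 4·1) = (8, -4, 11)
w2 = Hw1 = (7·8 + (-3)·(-4) + 4·11; (-2)·8 + (-1)·(-4) + (-1)·11; 5·8 + 2·(-4) + 4·11) = (112, -23, 76)
w3 = Hw2 = (1157, -277, 818)
w4 = Hw3 = (12202, -2855, 8503)
The requested component of w4 is 8503.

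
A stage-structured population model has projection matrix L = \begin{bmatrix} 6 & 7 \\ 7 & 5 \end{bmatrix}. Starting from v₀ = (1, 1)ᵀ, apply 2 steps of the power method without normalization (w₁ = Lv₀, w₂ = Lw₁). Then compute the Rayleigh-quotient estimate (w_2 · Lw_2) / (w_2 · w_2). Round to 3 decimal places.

λ ≈ 12.518

w1 = Lv₀ = (6·1 + 7·1; 7·1 + 5·1) = (13, 12)
w2 = Lw1 = (6·13 + 7·12; 7·13 + 5·12) = (162, 151)
Lw2 = (2029, 1889)
w2·Lw2 = 162·2029 + 151·1889 = 613937; w2·w2 = 162·162 + 151·151 = 49045
λ ≈ 613937/49045 = 12.518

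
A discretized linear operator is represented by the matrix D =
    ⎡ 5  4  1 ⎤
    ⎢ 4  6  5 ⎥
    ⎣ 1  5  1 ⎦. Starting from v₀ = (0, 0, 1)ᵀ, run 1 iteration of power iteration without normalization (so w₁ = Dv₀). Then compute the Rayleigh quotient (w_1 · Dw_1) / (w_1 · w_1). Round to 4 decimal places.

w1 = Dv₀ = (1, 5, 1)
Dw1 = (26, 39, 27)
w1·Dw1 = 1·26 + 5·39 + 1·27 = 248; w1·w1 = 1·1 + 5·5 + 1·1 = 27
λ ≈ 248/27 = 9.1852

9.1852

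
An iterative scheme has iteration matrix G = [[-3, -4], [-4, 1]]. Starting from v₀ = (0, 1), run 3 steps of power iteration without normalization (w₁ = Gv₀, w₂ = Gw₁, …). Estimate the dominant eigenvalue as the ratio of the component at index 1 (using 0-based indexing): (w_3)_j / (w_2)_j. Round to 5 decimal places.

λ ≈ -0.88235

w1 = Gv₀ = ((-3)·0 + (-4)·1; (-4)·0 + 1·1) = (-4, 1)
w2 = Gw1 = ((-3)·(-4) + (-4)·1; (-4)·(-4) + 1·1) = (8, 17)
w3 = Gw2 = (-92, -15)
Ratio at component: -15 / 17 = -0.88235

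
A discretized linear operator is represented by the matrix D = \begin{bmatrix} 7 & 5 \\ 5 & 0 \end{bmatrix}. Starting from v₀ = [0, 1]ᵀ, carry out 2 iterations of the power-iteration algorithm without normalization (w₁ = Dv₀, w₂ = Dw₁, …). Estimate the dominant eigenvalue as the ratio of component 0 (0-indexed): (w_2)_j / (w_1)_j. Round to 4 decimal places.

7.0000

w1 = Dv₀ = (7·0 + 5·1; 5·0 + 0·1) = (5, 0)
w2 = Dw1 = (7·5 + 5·0; 5·5 + 0·0) = (35, 25)
Ratio at component: 35 / 5 = 7.0000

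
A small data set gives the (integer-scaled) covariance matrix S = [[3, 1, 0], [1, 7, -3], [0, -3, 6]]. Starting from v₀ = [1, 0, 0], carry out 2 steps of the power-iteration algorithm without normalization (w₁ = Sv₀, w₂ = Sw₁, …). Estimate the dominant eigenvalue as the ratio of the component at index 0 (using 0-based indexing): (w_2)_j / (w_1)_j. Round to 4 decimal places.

w1 = Sv₀ = (3, 1, 0)
w2 = Sw1 = (10, 10, -3)
Ratio at component: 10 / 3 = 3.3333

3.3333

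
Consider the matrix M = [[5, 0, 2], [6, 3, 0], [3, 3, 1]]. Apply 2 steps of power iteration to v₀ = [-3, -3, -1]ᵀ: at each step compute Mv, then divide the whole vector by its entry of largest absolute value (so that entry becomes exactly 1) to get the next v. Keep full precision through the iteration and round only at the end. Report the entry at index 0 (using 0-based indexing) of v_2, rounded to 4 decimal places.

Mv0 = (-17.00000, -27.00000, -19.00000); divide by -27.00000 → v1 = (0.62963, 1.00000, 0.70370)
Mv1 = (4.55556, 6.77778, 5.59259); divide by 6.77778 → v2 = (0.67213, 1.00000, 0.82514)
Requested entry of v2: -123/-183 = 0.6721

0.6721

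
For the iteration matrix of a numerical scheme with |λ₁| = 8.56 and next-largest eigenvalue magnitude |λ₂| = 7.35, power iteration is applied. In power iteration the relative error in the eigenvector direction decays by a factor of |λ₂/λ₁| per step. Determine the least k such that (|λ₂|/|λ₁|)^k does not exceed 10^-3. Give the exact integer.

|λ₂/λ₁| = 7.35/8.56 = 0.85864
Need k ≥ ln(10^-3) / ln(0.85864) = -6.9078 / -0.1524 ≈ 45.327
Smallest integer k satisfying the bound: 46

46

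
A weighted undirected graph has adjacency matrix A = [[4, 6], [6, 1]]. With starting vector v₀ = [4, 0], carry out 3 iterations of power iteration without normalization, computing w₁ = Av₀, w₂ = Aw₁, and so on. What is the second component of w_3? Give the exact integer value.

1368

w1 = Av₀ = (16, 24)
w2 = Aw1 = (208, 120)
w3 = Aw2 = (1552, 1368)
The requested component of w3 is 1368.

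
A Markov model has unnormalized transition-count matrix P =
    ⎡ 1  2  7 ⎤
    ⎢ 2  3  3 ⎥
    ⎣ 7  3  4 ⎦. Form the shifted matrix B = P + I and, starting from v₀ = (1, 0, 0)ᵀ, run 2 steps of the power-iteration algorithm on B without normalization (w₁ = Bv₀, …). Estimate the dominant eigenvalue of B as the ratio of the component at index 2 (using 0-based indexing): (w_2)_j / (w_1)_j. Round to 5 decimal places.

7.85714

B = P + I has rows (2, 2, 7); (2, 4, 3); (7, 3, 5)
w1 = Bv₀ = (2·1 + 2·0 + 7·0; 2·1 + 4·0 + 3·0; 7·1 + 3·0 + 5·0) = (2, 2, 7)
w2 = Bw1 = (2·2 + 2·2 + 7·7; 2·2 + 4·2 + 3·7; 7·2 + 3·2 + 5·7) = (57, 33, 55)
Ratio: 55/7 = 7.85714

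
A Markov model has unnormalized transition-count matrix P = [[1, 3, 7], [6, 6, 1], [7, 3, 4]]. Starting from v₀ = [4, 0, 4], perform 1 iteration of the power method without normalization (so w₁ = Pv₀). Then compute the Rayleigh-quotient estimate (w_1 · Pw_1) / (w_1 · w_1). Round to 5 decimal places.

w1 = Pv₀ = (1·4 + 3·0 + 7·4; 6·4 + 6·0 + 1·4; 7·4 + 3·0 + 4·4) = (32, 28, 44)
Pw1 = (424, 404, 484)
w1·Pw1 = 32·424 + 28·404 + 44·484 = 46176; w1·w1 = 32·32 + 28·28 + 44·44 = 3744
λ ≈ 46176/3744 = 12.33333

λ ≈ 12.33333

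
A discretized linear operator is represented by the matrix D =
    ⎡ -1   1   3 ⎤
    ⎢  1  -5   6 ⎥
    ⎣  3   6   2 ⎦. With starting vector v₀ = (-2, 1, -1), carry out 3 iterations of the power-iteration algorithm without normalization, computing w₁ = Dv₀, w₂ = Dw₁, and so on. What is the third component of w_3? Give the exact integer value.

97

w1 = Dv₀ = (0, -13, -2)
w2 = Dw1 = (-19, 53, -82)
w3 = Dw2 = (-174, -776, 97)
The requested component of w3 is 97.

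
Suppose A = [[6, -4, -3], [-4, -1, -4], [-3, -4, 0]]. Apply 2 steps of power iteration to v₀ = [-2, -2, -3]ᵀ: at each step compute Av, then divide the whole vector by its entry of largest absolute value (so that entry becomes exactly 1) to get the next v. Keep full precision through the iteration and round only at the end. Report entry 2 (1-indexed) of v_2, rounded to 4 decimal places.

0.9515

Av0 = (5.00000, 22.00000, 14.00000); divide by 22.00000 → v1 = (0.22727, 1.00000, 0.63636)
Av1 = (-4.54545, -4.45455, -4.68182); divide by -4.68182 → v2 = (0.97087, 0.95146, 1.00000)
Requested entry of v2: -98/-103 = 0.9515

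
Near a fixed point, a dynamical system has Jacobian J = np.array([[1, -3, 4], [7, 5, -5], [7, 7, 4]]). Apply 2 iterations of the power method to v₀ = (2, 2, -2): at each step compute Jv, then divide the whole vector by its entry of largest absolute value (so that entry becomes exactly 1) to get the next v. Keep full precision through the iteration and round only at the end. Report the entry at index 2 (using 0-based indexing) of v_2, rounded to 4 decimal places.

1.0000

Jv0 = (-12.00000, 34.00000, 20.00000); divide by 34.00000 → v1 = (-0.35294, 1.00000, 0.58824)
Jv1 = (-1.00000, -0.41176, 6.88235); divide by 6.88235 → v2 = (-0.14530, -0.05983, 1.00000)
Requested entry of v2: 234/234 = 1.0000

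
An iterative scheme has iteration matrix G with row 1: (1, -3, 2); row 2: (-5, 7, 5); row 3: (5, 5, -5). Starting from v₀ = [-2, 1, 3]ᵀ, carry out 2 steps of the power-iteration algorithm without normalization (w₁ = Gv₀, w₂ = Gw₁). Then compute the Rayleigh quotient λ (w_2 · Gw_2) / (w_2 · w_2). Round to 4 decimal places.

λ ≈ -0.3930

w1 = Gv₀ = (1, 32, -20)
w2 = Gw1 = (-135, 119, 265)
Gw2 = (38, 2833, -1405)
w2·Gw2 = (-135)·38 + 119·2833 + 265·(-1405) = -40328; w2·w2 = (-135)·(-135) + 119·119 + 265·265 = 102611
λ ≈ -40328/102611 = -0.3930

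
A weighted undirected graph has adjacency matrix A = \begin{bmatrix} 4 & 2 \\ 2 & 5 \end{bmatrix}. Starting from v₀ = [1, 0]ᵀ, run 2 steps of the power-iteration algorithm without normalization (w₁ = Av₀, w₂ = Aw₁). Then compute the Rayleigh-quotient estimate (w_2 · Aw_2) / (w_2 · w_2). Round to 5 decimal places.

λ ≈ 6.43646

w1 = Av₀ = (4, 2)
w2 = Aw1 = (20, 18)
Aw2 = (116, 130)
w2·Aw2 = 20·116 + 18·130 = 4660; w2·w2 = 20·20 + 18·18 = 724
λ ≈ 4660/724 = 6.43646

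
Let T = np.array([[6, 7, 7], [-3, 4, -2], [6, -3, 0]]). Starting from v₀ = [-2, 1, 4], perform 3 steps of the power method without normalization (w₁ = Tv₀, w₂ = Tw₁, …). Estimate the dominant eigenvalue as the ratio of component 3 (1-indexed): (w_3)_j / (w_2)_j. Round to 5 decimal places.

λ ≈ 2.84091

w1 = Tv₀ = (23, 2, -15)
w2 = Tw1 = (47, -31, 132)
w3 = Tw2 = (989, -529, 375)
Ratio at component: 375 / 132 = 2.84091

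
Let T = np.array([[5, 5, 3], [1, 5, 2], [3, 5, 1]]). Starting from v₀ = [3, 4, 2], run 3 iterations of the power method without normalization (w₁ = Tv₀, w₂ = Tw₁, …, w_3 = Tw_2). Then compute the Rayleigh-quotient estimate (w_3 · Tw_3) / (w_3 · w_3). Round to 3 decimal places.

λ ≈ 9.543

w1 = Tv₀ = (5·3 + 5·4 + 3·2; 1·3 + 5·4 + 2·2; 3·3 + 5·4 + 1·2) = (41, 27, 31)
w2 = Tw1 = (5·41 + 5·27 + 3·31; 1·41 + 5·27 + 2·31; 3·41 + 5·27 + 1·31) = (433, 238, 289)
w3 = Tw2 = (4222, 2201, 2778)
Tw3 = (40449, 20783, 26449)
w3·Tw3 = 4222·40449 + 2201·20783 + 2778·26449 = 289994383; w3·w3 = 4222·4222 + 2201·2201 + 2778·2778 = 30386969
λ ≈ 289994383/30386969 = 9.543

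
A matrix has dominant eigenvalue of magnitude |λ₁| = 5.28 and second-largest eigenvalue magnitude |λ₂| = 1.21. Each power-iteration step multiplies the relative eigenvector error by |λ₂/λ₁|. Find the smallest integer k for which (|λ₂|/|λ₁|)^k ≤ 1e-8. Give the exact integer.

13

|λ₂/λ₁| = 1.21/5.28 = 0.22917
Need k ≥ ln(1e-8) / ln(0.22917) = -18.4207 / -1.4733 ≈ 12.503
Smallest integer k satisfying the bound: 13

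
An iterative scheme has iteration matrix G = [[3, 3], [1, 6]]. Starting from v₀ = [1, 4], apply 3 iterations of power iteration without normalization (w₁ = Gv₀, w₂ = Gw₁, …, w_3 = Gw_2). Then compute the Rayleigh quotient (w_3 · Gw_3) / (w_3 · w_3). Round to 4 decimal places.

w1 = Gv₀ = (3·1 + 3·4; 1·1 + 6·4) = (15, 25)
w2 = Gw1 = (3·15 + 3·25; 1·15 + 6·25) = (120, 165)
w3 = Gw2 = (855, 1110)
Gw3 = (5895, 7515)
w3·Gw3 = 855·5895 + 1110·7515 = 13381875; w3·w3 = 855·855 + 1110·1110 = 1963125
λ ≈ 13381875/1963125 = 6.8166

λ ≈ 6.8166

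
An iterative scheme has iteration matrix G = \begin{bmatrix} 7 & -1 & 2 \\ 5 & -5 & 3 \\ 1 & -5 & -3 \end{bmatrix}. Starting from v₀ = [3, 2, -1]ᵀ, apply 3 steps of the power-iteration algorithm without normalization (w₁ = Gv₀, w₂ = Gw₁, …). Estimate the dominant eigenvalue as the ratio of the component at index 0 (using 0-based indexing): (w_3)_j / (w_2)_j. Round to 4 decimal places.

6.7706

w1 = Gv₀ = (17, 2, -4)
w2 = Gw1 = (109, 63, 19)
w3 = Gw2 = (738, 287, -263)
Ratio at component: 738 / 109 = 6.7706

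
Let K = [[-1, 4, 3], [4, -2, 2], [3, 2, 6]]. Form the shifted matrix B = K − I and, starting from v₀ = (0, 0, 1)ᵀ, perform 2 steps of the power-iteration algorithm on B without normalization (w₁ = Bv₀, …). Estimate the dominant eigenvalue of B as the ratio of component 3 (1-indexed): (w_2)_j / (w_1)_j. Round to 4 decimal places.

B = K − I has rows (-2, 4, 3); (4, -3, 2); (3, 2, 5)
w1 = Bv₀ = ((-2)·0 + 4·0 + 3·1; 4·0 + (-3)·0 + 2·1; 3·0 + 2·0 + 5·1) = (3, 2, 5)
w2 = Bw1 = ((-2)·3 + 4·2 + 3·5; 4·3 + (-3)·2 + 2·5; 3·3 + 2·2 + 5·5) = (17, 16, 38)
Ratio: 38/5 = 7.6000

7.6000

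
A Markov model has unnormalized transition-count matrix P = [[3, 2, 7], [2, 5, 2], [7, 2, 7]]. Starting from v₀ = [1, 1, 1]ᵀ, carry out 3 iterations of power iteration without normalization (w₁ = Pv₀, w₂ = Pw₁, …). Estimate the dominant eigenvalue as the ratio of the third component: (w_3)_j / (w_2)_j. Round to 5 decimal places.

13.37383

w1 = Pv₀ = (12, 9, 16)
w2 = Pw1 = (166, 101, 214)
w3 = Pw2 = (2198, 1265, 2862)
Ratio at component: 2862 / 214 = 13.37383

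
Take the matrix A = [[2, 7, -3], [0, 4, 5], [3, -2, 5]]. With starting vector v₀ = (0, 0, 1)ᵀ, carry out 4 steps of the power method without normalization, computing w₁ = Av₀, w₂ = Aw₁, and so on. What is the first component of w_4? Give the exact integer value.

2174

w1 = Av₀ = (-3, 5, 5)
w2 = Aw1 = (14, 45, 6)
w3 = Aw2 = (325, 210, -18)
w4 = Aw3 = (2174, 750, 465)
The requested component of w4 is 2174.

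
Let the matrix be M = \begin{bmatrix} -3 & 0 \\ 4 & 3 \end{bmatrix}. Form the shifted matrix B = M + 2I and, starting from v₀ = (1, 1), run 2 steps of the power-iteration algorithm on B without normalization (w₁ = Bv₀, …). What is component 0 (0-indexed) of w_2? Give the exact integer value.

1

B = M + 2I has rows (-1, 0); (4, 5)
w1 = Bv₀ = (-1, 9)
w2 = Bw1 = (1, 41)
Requested component of w2: 1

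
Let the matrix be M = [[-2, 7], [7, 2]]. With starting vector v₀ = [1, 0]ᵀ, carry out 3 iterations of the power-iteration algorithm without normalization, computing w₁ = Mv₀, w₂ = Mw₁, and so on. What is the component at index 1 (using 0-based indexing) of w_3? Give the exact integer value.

w1 = Mv₀ = ((-2)·1 + 7·0; 7·1 + 2·0) = (-2, 7)
w2 = Mw1 = ((-2)·(-2) + 7·7; 7·(-2) + 2·7) = (53, 0)
w3 = Mw2 = (-106, 371)
The requested component of w3 is 371.

371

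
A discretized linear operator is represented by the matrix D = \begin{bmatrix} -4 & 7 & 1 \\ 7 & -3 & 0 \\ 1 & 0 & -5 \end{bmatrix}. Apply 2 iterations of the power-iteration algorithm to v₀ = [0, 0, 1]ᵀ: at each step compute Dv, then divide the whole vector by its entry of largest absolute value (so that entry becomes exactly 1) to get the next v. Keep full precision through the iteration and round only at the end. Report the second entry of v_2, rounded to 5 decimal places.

0.26923

Dv0 = (1.000000, 0.000000, -5.000000); divide by -5.000000 → v1 = (-0.200000, 0.000000, 1.000000)
Dv1 = (1.800000, -1.400000, -5.200000); divide by -5.200000 → v2 = (-0.346154, 0.269231, 1.000000)
Requested entry of v2: 7/26 = 0.26923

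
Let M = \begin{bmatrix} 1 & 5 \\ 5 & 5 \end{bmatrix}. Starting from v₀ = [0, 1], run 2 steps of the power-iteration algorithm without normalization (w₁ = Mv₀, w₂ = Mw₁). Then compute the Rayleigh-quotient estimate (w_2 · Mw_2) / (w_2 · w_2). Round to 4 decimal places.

λ ≈ 8.3529

w1 = Mv₀ = (1·0 + 5·1; 5·0 + 5·1) = (5, 5)
w2 = Mw1 = (1·5 + 5·5; 5·5 + 5·5) = (30, 50)
Mw2 = (280, 400)
w2·Mw2 = 30·280 + 50·400 = 28400; w2·w2 = 30·30 + 50·50 = 3400
λ ≈ 28400/3400 = 8.3529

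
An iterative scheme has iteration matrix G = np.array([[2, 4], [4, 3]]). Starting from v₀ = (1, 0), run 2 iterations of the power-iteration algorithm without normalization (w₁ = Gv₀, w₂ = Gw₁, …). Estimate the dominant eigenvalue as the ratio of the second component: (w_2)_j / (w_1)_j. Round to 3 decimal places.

5.000

w1 = Gv₀ = (2·1 + 4·0; 4·1 + 3·0) = (2, 4)
w2 = Gw1 = (2·2 + 4·4; 4·2 + 3·4) = (20, 20)
Ratio at component: 20 / 4 = 5.000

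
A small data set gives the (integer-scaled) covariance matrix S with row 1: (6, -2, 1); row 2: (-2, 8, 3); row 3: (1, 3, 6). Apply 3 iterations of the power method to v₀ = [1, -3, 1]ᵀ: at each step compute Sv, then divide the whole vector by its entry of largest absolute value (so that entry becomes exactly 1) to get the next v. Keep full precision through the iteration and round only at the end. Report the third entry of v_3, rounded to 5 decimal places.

Sv0 = (13.000000, -23.000000, -2.000000); divide by -23.000000 → v1 = (-0.565217, 1.000000, 0.086957)
Sv1 = (-5.304348, 9.391304, 2.956522); divide by 9.391304 → v2 = (-0.564815, 1.000000, 0.314815)
Sv2 = (-5.074074, 10.074074, 4.324074); divide by 10.074074 → v3 = (-0.503676, 1.000000, 0.429228)
Requested entry of v3: -934/-2176 = 0.42923

0.42923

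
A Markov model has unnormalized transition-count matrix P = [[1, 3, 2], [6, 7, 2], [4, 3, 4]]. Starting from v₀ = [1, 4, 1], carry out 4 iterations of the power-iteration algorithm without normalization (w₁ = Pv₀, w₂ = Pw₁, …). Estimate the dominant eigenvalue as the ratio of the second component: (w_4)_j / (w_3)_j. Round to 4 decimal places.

w1 = Pv₀ = (15, 36, 20)
w2 = Pw1 = (163, 382, 248)
w3 = Pw2 = (1805, 4148, 2790)
w4 = Pw3 = (19829, 45446, 30824)
Ratio at component: 45446 / 4148 = 10.9561

λ ≈ 10.9561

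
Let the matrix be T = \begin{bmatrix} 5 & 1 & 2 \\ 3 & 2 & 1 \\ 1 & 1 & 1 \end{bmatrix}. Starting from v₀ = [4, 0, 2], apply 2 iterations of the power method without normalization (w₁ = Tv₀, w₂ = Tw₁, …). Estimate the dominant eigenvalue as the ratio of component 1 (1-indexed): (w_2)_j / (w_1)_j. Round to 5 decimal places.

λ ≈ 6.08333

w1 = Tv₀ = (5·4 + 1·0 + 2·2; 3·4 + 2·0 + 1·2; 1·4 + 1·0 + 1·2) = (24, 14, 6)
w2 = Tw1 = (5·24 + 1·14 + 2·6; 3·24 + 2·14 + 1·6; 1·24 + 1·14 + 1·6) = (146, 106, 44)
Ratio at component: 146 / 24 = 6.08333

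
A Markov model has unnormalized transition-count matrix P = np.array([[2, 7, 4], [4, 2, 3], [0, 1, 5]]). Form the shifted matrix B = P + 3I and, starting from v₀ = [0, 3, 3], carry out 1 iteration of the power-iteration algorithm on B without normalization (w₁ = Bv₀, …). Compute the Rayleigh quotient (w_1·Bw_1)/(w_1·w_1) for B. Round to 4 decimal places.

μ ≈ 12.1241

B = P + 3I has rows (5, 7, 4); (4, 5, 3); (0, 1, 8)
w1 = Bv₀ = (5·0 + 7·3 + 4·3; 4·0 + 5·3 + 3·3; 0·0 + 1·3 + 8·3) = (33, 24, 27)
Bw1 = (441, 333, 240)
w1·Bw1 = 29025; w1·w1 = 2394; μ ≈ 29025/2394 = 12.1241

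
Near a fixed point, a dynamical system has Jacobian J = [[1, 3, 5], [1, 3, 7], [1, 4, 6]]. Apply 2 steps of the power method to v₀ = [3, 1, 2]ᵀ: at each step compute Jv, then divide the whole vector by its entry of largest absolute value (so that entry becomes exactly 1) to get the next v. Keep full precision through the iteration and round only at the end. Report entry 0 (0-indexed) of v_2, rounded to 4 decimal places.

Jv0 = (16.00000, 20.00000, 19.00000); divide by 20.00000 → v1 = (0.80000, 1.00000, 0.95000)
Jv1 = (8.55000, 10.45000, 10.50000); divide by 10.50000 → v2 = (0.81429, 0.99524, 1.00000)
Requested entry of v2: 171/210 = 0.8143

0.8143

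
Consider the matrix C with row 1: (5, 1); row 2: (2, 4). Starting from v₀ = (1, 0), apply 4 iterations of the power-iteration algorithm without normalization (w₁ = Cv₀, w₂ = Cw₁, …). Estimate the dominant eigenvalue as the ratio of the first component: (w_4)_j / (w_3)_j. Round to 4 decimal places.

w1 = Cv₀ = (5, 2)
w2 = Cw1 = (27, 18)
w3 = Cw2 = (153, 126)
w4 = Cw3 = (891, 810)
Ratio at component: 891 / 153 = 5.8235

λ ≈ 5.8235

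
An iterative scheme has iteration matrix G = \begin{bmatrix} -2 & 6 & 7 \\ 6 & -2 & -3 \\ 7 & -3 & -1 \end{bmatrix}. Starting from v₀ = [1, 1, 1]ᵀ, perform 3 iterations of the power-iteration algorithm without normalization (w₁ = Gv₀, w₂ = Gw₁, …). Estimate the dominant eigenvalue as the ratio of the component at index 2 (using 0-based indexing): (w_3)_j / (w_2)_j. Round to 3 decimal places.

λ ≈ -2.831

w1 = Gv₀ = ((-2)·1 + 6·1 + 7·1; 6·1 + (-2)·1 + (-3)·1; 7·1 + (-3)·1 + (-1)·1) = (11, 1, 3)
w2 = Gw1 = ((-2)·11 + 6·1 + 7·3; 6·11 + (-2)·1 + (-3)·3; 7·11 + (-3)·1 + (-1)·3) = (5, 55, 71)
w3 = Gw2 = (817, -293, -201)
Ratio at component: -201 / 71 = -2.831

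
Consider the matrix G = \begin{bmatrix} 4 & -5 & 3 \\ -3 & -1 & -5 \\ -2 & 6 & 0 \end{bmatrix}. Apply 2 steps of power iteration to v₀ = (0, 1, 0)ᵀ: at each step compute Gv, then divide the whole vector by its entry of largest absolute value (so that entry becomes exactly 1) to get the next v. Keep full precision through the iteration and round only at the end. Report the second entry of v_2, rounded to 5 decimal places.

1.00000

Gv0 = (-5.000000, -1.000000, 6.000000); divide by 6.000000 → v1 = (-0.833333, -0.166667, 1.000000)
Gv1 = (0.500000, -2.333333, 0.666667); divide by -2.333333 → v2 = (-0.214286, 1.000000, -0.285714)
Requested entry of v2: -14/-14 = 1.00000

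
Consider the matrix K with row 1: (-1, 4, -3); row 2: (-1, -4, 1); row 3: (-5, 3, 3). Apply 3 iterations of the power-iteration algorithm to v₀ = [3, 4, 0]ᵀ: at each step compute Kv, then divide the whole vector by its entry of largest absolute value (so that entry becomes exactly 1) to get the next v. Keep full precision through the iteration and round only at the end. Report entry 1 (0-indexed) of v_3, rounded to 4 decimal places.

Kv0 = (13.00000, -19.00000, -3.00000); divide by -19.00000 → v1 = (-0.68421, 1.00000, 0.15789)
Kv1 = (4.21053, -3.15789, 6.89474); divide by 6.89474 → v2 = (0.61069, -0.45802, 1.00000)
Kv2 = (-5.44275, 2.22137, -1.42748); divide by -5.44275 → v3 = (1.00000, -0.40813, 0.26227)
Requested entry of v3: -291/713 = -0.4081

-0.4081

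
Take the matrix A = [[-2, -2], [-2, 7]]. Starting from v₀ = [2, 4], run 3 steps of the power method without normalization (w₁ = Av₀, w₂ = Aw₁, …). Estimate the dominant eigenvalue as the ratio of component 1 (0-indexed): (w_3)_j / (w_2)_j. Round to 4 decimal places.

w1 = Av₀ = (-12, 24)
w2 = Aw1 = (-24, 192)
w3 = Aw2 = (-336, 1392)
Ratio at component: 1392 / 192 = 7.2500

7.2500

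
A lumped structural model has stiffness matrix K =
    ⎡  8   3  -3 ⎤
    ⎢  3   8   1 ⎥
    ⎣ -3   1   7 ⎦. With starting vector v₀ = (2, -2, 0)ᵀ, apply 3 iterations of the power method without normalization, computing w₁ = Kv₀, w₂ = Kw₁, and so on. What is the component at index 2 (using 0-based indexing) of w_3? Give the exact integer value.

-952

w1 = Kv₀ = (8·2 + 3·(-2) + (-3)·0; 3·2 + 8·(-2) + 1·0; (-3)·2 + 1·(-2) + 7·0) = (10, -10, -8)
w2 = Kw1 = (8·10 + 3·(-10) + (-3)·(-8); 3·10 + 8·(-10) + 1·(-8); (-3)·10 + 1·(-10) + 7·(-8)) = (74, -58, -96)
w3 = Kw2 = (706, -338, -952)
The requested component of w3 is -952.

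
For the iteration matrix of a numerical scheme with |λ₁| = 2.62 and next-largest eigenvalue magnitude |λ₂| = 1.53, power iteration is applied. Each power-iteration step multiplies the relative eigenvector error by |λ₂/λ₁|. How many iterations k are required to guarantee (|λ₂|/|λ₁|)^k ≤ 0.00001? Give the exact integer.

22

|λ₂/λ₁| = 1.53/2.62 = 0.58397
Need k ≥ ln(0.00001) / ln(0.58397) = -11.5129 / -0.5379 ≈ 21.403
Smallest integer k satisfying the bound: 22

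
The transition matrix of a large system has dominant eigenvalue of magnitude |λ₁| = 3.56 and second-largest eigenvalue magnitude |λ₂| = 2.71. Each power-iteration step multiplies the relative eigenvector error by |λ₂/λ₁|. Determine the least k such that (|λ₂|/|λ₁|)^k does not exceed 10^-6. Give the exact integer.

|λ₂/λ₁| = 2.71/3.56 = 0.76124
Need k ≥ ln(10^-6) / ln(0.76124) = -13.8155 / -0.2728 ≈ 50.641
Smallest integer k satisfying the bound: 51

51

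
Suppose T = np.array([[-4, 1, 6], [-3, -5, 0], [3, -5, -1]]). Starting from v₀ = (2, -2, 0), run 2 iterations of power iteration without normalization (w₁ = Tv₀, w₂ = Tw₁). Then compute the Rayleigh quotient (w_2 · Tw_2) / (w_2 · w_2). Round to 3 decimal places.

w1 = Tv₀ = (-10, 4, 16)
w2 = Tw1 = (140, 10, -66)
Tw2 = (-946, -470, 436)
w2·Tw2 = 140·(-946) + 10·(-470) + (-66)·436 = -165916; w2·w2 = 140·140 + 10·10 + (-66)·(-66) = 24056
λ ≈ -165916/24056 = -6.897

λ ≈ -6.897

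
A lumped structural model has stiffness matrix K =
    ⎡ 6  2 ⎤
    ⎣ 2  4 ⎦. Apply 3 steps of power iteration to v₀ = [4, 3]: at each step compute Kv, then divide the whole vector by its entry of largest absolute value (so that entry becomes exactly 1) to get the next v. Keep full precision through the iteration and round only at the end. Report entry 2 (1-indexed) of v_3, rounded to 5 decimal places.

0.62500

Kv0 = (30.000000, 20.000000); divide by 30.000000 → v1 = (1.000000, 0.666667)
Kv1 = (7.333333, 4.666667); divide by 7.333333 → v2 = (1.000000, 0.636364)
Kv2 = (7.272727, 4.545455); divide by 7.272727 → v3 = (1.000000, 0.625000)
Requested entry of v3: 1000/1600 = 0.62500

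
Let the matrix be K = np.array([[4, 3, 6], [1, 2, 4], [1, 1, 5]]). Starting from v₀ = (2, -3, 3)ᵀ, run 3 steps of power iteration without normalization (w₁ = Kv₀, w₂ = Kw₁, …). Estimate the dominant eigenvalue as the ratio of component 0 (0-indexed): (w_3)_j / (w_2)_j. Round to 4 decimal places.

8.7557

w1 = Kv₀ = (4·2 + 3·(-3) + 6·3; 1·2 + 2·(-3) + 4·3; 1·2 + 1·(-3) + 5·3) = (17, 8, 14)
w2 = Kw1 = (4·17 + 3·8 + 6·14; 1·17 + 2·8 + 4·14; 1·17 + 1·8 + 5·14) = (176, 89, 95)
w3 = Kw2 = (1541, 734, 740)
Ratio at component: 1541 / 176 = 8.7557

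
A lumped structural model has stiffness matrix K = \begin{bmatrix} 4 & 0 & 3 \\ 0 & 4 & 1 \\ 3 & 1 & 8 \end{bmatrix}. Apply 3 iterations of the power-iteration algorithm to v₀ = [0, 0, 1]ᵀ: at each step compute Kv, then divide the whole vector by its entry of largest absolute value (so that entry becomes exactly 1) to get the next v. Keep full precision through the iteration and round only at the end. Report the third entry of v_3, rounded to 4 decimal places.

1.0000

Kv0 = (3.00000, 1.00000, 8.00000); divide by 8.00000 → v1 = (0.37500, 0.12500, 1.00000)
Kv1 = (4.50000, 1.50000, 9.25000); divide by 9.25000 → v2 = (0.48649, 0.16216, 1.00000)
Kv2 = (4.94595, 1.64865, 9.62162); divide by 9.62162 → v3 = (0.51404, 0.17135, 1.00000)
Requested entry of v3: 712/712 = 1.0000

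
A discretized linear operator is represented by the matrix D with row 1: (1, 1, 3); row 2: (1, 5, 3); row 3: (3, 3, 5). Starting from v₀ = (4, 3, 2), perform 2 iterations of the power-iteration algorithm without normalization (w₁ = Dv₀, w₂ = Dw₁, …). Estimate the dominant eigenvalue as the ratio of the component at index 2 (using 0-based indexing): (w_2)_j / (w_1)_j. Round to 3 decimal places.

w1 = Dv₀ = (13, 25, 31)
w2 = Dw1 = (131, 231, 269)
Ratio at component: 269 / 31 = 8.677

8.677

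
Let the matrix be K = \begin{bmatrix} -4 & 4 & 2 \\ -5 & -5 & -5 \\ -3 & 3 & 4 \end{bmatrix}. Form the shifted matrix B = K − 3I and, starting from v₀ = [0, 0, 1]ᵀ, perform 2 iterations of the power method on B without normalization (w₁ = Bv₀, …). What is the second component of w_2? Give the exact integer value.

B = K − 3I has rows (-7, 4, 2); (-5, -8, -5); (-3, 3, 1)
w1 = Bv₀ = (2, -5, 1)
w2 = Bw1 = (-32, 25, -20)
Requested component of w2: 25

25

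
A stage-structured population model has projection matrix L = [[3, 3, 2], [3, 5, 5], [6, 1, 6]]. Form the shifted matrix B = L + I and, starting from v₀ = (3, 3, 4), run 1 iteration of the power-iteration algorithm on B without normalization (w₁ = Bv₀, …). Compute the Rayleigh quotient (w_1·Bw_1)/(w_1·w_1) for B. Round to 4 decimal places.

μ ≈ 12.2526

B = L + I has rows (4, 3, 2); (3, 6, 5); (6, 1, 7)
w1 = Bv₀ = (29, 47, 49)
Bw1 = (355, 614, 564)
w1·Bw1 = 66789; w1·w1 = 5451; μ ≈ 66789/5451 = 12.2526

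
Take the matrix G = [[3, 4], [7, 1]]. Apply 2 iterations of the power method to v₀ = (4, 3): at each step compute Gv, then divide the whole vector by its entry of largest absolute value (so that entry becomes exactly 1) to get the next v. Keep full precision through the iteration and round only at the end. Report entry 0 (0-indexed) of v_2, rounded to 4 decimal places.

0.9849

Gv0 = (24.00000, 31.00000); divide by 31.00000 → v1 = (0.77419, 1.00000)
Gv1 = (6.32258, 6.41935); divide by 6.41935 → v2 = (0.98492, 1.00000)
Requested entry of v2: 196/199 = 0.9849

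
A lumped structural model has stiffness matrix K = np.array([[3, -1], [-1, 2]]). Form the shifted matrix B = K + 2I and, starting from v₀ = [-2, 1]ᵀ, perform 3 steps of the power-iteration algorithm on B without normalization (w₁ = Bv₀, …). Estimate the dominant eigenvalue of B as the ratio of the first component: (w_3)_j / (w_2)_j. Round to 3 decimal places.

B = K + 2I has rows (5, -1); (-1, 4)
w1 = Bv₀ = (5·(-2) + (-1)·1; (-1)·(-2) + 4·1) = (-11, 6)
w2 = Bw1 = (5·(-11) + (-1)·6; (-1)·(-11) + 4·6) = (-61, 35)
w3 = Bw2 = (-340, 201)
Ratio: -340/-61 = 5.574

5.574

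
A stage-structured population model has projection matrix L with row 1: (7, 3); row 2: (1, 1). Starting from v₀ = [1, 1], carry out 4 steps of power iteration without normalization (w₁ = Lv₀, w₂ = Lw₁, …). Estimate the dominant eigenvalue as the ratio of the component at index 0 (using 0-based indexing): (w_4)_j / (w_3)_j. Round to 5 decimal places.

w1 = Lv₀ = (7·1 + 3·1; 1·1 + 1·1) = (10, 2)
w2 = Lw1 = (7·10 + 3·2; 1·10 + 1·2) = (76, 12)
w3 = Lw2 = (568, 88)
w4 = Lw3 = (4240, 656)
Ratio at component: 4240 / 568 = 7.46479

7.46479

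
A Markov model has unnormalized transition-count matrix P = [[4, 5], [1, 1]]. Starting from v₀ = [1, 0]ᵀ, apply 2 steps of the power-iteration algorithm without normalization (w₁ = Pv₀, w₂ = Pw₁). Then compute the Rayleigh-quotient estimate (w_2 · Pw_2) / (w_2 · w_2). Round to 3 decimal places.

λ ≈ 5.191

w1 = Pv₀ = (4·1 + 5·0; 1·1 + 1·0) = (4, 1)
w2 = Pw1 = (4·4 + 5·1; 1·4 + 1·1) = (21, 5)
Pw2 = (109, 26)
w2·Pw2 = 21·109 + 5·26 = 2419; w2·w2 = 21·21 + 5·5 = 466
λ ≈ 2419/466 = 5.191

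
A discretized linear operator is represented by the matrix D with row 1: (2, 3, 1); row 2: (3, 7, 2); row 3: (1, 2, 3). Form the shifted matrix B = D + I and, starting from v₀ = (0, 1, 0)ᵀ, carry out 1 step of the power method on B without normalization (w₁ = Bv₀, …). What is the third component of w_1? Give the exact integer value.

B = D + I has rows (3, 3, 1); (3, 8, 2); (1, 2, 4)
w1 = Bv₀ = (3·0 + 3·1 + 1·0; 3·0 + 8·1 + 2·0; 1·0 + 2·1 + 4·0) = (3, 8, 2)
Requested component of w1: 2

2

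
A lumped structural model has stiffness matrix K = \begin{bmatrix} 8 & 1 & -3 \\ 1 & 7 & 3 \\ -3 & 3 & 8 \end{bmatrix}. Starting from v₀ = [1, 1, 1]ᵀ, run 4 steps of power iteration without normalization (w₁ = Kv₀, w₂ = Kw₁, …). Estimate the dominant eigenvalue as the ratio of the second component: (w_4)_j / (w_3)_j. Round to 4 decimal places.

λ ≈ 9.6386

w1 = Kv₀ = (8·1 + 1·1 + (-3)·1; 1·1 + 7·1 + 3·1; (-3)·1 + 3·1 + 8·1) = (6, 11, 8)
w2 = Kw1 = (8·6 + 1·11 + (-3)·8; 1·6 + 7·11 + 3·8; (-3)·6 + 3·11 + 8·8) = (35, 107, 79)
w3 = Kw2 = (150, 1021, 848)
w4 = Kw3 = (-323, 9841, 9397)
Ratio at component: 9841 / 1021 = 9.6386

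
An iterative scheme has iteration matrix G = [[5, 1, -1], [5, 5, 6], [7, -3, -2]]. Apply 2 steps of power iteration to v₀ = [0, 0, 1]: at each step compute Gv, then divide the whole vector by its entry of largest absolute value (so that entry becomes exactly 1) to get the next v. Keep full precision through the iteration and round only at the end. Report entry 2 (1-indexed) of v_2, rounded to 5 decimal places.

-0.61905

Gv0 = (-1.000000, 6.000000, -2.000000); divide by 6.000000 → v1 = (-0.166667, 1.000000, -0.333333)
Gv1 = (0.500000, 2.166667, -3.500000); divide by -3.500000 → v2 = (-0.142857, -0.619048, 1.000000)
Requested entry of v2: 13/-21 = -0.61905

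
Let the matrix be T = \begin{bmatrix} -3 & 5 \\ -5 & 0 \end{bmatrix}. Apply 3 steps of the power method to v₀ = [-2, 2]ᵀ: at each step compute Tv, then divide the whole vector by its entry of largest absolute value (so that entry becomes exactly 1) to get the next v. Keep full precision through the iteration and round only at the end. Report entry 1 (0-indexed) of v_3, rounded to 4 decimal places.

Tv0 = (16.00000, 10.00000); divide by 16.00000 → v1 = (1.00000, 0.62500)
Tv1 = (0.12500, -5.00000); divide by -5.00000 → v2 = (-0.02500, 1.00000)
Tv2 = (5.07500, 0.12500); divide by 5.07500 → v3 = (1.00000, 0.02463)
Requested entry of v3: -10/-406 = 0.0246

0.0246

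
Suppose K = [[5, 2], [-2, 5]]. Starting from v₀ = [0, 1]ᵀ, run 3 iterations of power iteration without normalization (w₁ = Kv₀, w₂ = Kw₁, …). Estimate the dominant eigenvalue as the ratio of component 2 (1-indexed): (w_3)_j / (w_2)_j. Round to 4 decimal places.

w1 = Kv₀ = (5·0 + 2·1; (-2)·0 + 5·1) = (2, 5)
w2 = Kw1 = (5·2 + 2·5; (-2)·2 + 5·5) = (20, 21)
w3 = Kw2 = (142, 65)
Ratio at component: 65 / 21 = 3.0952

3.0952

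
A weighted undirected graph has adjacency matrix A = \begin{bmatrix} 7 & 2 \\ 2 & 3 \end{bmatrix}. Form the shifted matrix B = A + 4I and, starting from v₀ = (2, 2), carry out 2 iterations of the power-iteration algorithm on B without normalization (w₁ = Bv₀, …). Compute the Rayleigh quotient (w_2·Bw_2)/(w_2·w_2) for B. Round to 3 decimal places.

B = A + 4I has rows (11, 2); (2, 7)
w1 = Bv₀ = (11·2 + 2·2; 2·2 + 7·2) = (26, 18)
w2 = Bw1 = (11·26 + 2·18; 2·26 + 7·18) = (322, 178)
Bw2 = (3898, 1890)
w2·Bw2 = 1591576; w2·w2 = 135368; μ ≈ 1591576/135368 = 11.757

μ ≈ 11.757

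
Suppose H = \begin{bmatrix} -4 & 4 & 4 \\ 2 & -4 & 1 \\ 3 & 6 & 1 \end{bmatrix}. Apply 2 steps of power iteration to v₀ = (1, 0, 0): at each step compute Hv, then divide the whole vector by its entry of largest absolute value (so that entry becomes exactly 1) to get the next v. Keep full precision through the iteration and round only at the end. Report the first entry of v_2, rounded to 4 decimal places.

Hv0 = (-4.00000, 2.00000, 3.00000); divide by -4.00000 → v1 = (1.00000, -0.50000, -0.75000)
Hv1 = (-9.00000, 3.25000, -0.75000); divide by -9.00000 → v2 = (1.00000, -0.36111, 0.08333)
Requested entry of v2: 36/36 = 1.0000

1.0000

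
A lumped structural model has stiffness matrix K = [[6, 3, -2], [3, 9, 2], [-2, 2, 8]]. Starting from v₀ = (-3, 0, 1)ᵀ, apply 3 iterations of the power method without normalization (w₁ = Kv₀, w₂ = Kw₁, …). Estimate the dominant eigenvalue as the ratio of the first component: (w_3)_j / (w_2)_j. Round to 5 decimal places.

w1 = Kv₀ = (6·(-3) + 3·0 + (-2)·1; 3·(-3) + 9·0 + 2·1; (-2)·(-3) + 2·0 + 8·1) = (-20, -7, 14)
w2 = Kw1 = (6·(-20) + 3·(-7) + (-2)·14; 3·(-20) + 9·(-7) + 2·14; (-2)·(-20) + 2·(-7) + 8·14) = (-169, -95, 138)
w3 = Kw2 = (-1575, -1086, 1252)
Ratio at component: -1575 / -169 = 9.31953

λ ≈ 9.31953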